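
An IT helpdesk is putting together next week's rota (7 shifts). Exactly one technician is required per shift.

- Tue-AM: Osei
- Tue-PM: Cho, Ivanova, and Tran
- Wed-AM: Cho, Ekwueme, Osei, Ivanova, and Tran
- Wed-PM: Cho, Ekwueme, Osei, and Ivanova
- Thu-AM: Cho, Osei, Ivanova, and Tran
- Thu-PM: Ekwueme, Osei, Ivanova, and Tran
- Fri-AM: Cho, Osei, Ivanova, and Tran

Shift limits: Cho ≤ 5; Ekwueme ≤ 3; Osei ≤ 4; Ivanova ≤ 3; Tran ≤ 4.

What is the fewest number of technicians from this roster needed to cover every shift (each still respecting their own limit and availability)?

2

7 slots to fill and no one can take more than 5, so at least ⌈7/5⌉ = 2 technicians are needed.
Cho and Osei alone can cover everything: Tue-AM→Osei, Tue-PM→Cho, Wed-AM→Cho, Wed-PM→Cho, Thu-AM→Cho, Thu-PM→Osei, Fri-AM→Cho.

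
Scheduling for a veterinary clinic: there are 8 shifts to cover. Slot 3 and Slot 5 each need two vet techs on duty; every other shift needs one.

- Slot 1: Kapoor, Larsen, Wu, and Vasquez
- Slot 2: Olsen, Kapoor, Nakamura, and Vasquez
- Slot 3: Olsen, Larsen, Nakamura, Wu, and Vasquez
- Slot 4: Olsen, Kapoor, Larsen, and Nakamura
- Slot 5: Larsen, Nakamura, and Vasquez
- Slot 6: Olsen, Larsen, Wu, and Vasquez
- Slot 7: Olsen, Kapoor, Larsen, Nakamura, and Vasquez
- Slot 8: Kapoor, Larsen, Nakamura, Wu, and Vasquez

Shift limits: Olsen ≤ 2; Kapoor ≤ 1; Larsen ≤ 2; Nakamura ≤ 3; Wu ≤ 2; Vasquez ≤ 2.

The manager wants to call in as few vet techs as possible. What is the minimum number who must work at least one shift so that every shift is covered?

10 slots to fill and no one can take more than 3, so at least ⌈10/3⌉ = 4 vet techs are needed.
Any 4 vet techs together have capacity at most 3+2+2+2 = 9 < 10 slots, so 4 can never suffice.
Olsen, Kapoor, Larsen, Nakamura, and Wu alone can cover everything: Slot 1→Kapoor, Slot 2→Olsen, Slot 3→Nakamura+Wu, Slot 4→Larsen, Slot 5→Larsen+Nakamura, Slot 6→Olsen, Slot 7→Nakamura, Slot 8→Wu.

5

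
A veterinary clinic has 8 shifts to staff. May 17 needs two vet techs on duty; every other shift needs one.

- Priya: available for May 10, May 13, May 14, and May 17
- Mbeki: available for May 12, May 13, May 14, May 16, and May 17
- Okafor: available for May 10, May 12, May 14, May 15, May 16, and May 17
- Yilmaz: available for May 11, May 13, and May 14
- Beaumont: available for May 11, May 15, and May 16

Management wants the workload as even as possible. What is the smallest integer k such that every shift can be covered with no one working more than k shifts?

With 5 vet techs and 9 worker-slots to fill, someone must work at least ⌈9/5⌉ = 2 shifts, so k ≥ 2.
k = 2 works: May 10→Priya, May 11→Yilmaz, May 12→Mbeki, May 13→Priya, May 14→Yilmaz, May 15→Okafor, May 16→Beaumont, May 17→Mbeki+Okafor.
Loads: Priya 2, Mbeki 2, Okafor 2, Yilmaz 2, Beaumont 1 — all ≤ 2.

2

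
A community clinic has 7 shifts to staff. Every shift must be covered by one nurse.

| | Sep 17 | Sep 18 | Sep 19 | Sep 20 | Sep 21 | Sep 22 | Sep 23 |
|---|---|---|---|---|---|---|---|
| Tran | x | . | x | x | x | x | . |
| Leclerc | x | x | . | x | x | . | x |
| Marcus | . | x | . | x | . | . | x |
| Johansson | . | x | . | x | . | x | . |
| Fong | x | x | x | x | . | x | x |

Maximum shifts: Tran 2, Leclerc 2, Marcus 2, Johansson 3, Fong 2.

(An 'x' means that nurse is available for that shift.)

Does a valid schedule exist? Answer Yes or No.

One valid schedule: Sep 17→Leclerc, Sep 18→Marcus, Sep 19→Tran, Sep 20→Marcus, Sep 21→Tran, Sep 22→Johansson, Sep 23→Leclerc.
Loads: Tran 2/2, Leclerc 2/2, Marcus 2/2, Johansson 1/3, Fong 0/2 — all within limits.

Yes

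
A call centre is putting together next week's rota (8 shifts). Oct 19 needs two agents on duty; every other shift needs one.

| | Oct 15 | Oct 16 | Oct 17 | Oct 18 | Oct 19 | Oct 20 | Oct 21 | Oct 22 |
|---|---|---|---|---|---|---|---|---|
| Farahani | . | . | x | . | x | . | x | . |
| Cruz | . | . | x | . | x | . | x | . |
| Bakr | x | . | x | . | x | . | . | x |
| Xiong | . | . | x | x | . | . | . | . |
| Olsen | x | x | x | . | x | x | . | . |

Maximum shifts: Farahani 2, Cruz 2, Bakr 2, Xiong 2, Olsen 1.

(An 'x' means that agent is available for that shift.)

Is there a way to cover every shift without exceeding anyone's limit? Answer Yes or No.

No

Total capacity is 9 and 9 slots are needed, so capacity alone doesn't rule it out.
Shifts {Oct 16, Oct 20} need 2 worker-slots in total, but the agents available for any of those shifts (Olsen) can supply at most 1 among them. So no valid schedule exists.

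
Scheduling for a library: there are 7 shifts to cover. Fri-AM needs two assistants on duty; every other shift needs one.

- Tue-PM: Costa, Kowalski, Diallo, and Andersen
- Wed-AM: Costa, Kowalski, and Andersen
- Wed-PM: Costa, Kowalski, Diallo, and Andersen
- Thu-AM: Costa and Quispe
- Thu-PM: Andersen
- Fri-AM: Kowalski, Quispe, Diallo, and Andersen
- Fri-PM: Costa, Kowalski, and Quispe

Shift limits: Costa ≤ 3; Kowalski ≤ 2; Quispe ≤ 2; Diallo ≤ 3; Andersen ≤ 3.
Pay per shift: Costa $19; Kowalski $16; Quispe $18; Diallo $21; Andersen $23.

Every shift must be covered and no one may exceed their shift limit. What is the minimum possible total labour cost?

$148

Thu-PM can only be covered by Andersen, so that assignment is forced.
Picking the cheapest available assistant for each shift independently would cost $139, but that ignores the shift limits.
An optimal schedule: Tue-PM→Costa, Wed-AM→Kowalski, Wed-PM→Costa, Thu-AM→Quispe, Thu-PM→Andersen, Fri-AM→Kowalski+Quispe, Fri-PM→Costa.
Total: 19 + 16 + 19 + 18 + 23 + 16 + 18 + 19 = $148.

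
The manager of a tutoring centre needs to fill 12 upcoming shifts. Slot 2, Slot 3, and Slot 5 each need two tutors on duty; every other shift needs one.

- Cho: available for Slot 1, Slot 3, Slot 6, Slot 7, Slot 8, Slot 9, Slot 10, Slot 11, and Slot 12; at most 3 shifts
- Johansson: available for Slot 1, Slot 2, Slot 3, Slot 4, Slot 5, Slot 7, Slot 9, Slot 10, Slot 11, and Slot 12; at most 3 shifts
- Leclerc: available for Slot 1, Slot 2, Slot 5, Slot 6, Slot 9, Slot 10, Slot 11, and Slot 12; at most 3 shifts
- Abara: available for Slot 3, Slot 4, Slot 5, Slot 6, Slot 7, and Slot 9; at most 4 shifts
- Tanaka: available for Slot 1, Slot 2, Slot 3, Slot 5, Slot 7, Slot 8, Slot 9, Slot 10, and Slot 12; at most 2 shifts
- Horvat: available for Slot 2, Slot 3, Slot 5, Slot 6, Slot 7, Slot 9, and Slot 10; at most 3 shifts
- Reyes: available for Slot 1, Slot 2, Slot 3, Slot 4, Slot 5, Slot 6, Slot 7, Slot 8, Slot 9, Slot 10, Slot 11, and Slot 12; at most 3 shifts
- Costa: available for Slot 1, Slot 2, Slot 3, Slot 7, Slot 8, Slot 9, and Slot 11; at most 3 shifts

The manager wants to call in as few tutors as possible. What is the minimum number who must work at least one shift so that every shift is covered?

5

15 slots to fill and no one can take more than 4, so at least ⌈15/4⌉ = 4 tutors are needed.
Any 4 tutors together have capacity at most 4+3+3+3 = 13 < 15 slots, so 4 can never suffice.
Cho, Johansson, Leclerc, Abara, and Tanaka alone can cover everything: Slot 1→Johansson, Slot 2→Johansson+Leclerc, Slot 3→Abara+Tanaka, Slot 4→Johansson, Slot 5→Abara+Tanaka, Slot 6→Cho, Slot 7→Abara, Slot 8→Cho, Slot 9→Abara, Slot 10→Leclerc, Slot 11→Cho, Slot 12→Leclerc.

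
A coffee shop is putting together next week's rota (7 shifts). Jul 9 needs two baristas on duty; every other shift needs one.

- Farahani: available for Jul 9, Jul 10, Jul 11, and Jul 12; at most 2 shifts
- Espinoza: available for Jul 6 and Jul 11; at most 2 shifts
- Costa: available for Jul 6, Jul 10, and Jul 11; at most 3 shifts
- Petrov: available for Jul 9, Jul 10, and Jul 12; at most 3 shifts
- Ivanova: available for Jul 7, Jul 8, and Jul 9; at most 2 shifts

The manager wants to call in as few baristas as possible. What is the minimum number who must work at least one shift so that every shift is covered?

8 slots to fill and no one can take more than 3, so at least ⌈8/3⌉ = 3 baristas are needed.
Shifts {Jul 6, Jul 7, Jul 8, Jul 9} need 5 slots, but among the baristas available for them (Farahani, Espinoza, Costa, Petrov, and Ivanova) any 3 together supply at most 4. So 3 baristas are not enough.
Farahani, Espinoza, Petrov, and Ivanova alone can cover everything: Jul 6→Espinoza, Jul 7→Ivanova, Jul 8→Ivanova, Jul 9→Farahani+Petrov, Jul 10→Farahani, Jul 11→Espinoza, Jul 12→Petrov.

4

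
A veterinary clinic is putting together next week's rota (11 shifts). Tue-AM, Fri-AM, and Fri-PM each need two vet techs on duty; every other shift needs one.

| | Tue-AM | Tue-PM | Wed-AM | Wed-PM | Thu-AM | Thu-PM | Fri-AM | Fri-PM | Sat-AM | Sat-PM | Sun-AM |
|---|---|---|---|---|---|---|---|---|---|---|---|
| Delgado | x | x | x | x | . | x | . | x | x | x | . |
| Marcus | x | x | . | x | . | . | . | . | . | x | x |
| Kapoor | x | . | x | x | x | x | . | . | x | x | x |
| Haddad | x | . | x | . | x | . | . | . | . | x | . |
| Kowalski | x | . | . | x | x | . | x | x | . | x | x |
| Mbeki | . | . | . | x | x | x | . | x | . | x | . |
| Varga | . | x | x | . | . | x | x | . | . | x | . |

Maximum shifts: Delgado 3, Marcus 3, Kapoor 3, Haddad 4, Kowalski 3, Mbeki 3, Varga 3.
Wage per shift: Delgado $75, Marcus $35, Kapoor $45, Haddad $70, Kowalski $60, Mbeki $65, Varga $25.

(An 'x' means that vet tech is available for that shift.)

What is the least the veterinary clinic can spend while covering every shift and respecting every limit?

$625

Fri-AM can only be covered by Kowalski and Varga, so that assignment is forced.
Picking the cheapest available vet tech for each shift independently would cost $550, but that ignores the shift limits.
An optimal schedule: Tue-AM→Marcus+Kowalski, Tue-PM→Varga, Wed-AM→Varga, Wed-PM→Marcus, Thu-AM→Kapoor, Thu-PM→Kapoor, Fri-AM→Varga+Kowalski, Fri-PM→Kowalski+Mbeki, Sat-AM→Kapoor, Sat-PM→Mbeki, Sun-AM→Marcus.
Total: 35 + 60 + 25 + 25 + 35 + 45 + 45 + 25 + 60 + 60 + 65 + 45 + 65 + 35 = $625.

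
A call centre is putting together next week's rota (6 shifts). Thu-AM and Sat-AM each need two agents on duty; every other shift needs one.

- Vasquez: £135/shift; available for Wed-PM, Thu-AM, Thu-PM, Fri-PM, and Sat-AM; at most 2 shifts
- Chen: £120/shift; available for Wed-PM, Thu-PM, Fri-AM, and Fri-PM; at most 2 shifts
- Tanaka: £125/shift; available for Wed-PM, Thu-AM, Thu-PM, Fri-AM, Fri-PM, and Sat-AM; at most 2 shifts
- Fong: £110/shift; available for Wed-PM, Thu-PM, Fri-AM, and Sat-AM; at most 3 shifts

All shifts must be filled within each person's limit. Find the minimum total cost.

Thu-AM can only be covered by Vasquez and Tanaka, so that assignment is forced.
Picking the cheapest available agent for each shift independently would cost £945, but that ignores the shift limits.
An optimal schedule: Wed-PM→Fong, Thu-AM→Tanaka+Vasquez, Thu-PM→Chen, Fri-AM→Fong, Fri-PM→Chen, Sat-AM→Fong+Tanaka.
Total: 110 + 125 + 135 + 120 + 110 + 120 + 110 + 125 = £955.

£955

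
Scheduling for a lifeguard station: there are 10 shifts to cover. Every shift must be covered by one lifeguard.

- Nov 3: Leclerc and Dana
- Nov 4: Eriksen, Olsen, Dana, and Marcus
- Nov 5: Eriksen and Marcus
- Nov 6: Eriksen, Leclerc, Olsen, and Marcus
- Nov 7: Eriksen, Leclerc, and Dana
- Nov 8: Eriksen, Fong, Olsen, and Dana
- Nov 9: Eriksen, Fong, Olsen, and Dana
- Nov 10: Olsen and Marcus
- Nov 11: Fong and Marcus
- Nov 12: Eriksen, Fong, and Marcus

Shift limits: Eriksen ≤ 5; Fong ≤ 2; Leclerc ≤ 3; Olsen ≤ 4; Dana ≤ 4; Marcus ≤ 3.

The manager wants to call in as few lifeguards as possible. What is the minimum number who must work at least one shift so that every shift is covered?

10 slots to fill and no one can take more than 5, so at least ⌈10/5⌉ = 2 lifeguards are needed.
Any 2 lifeguards together have capacity at most 5+4 = 9 < 10 slots, so 2 can never suffice.
Eriksen, Leclerc, and Marcus alone can cover everything: Nov 3→Leclerc, Nov 4→Eriksen, Nov 5→Eriksen, Nov 6→Leclerc, Nov 7→Eriksen, Nov 8→Eriksen, Nov 9→Eriksen, Nov 10→Marcus, Nov 11→Marcus, Nov 12→Marcus.

3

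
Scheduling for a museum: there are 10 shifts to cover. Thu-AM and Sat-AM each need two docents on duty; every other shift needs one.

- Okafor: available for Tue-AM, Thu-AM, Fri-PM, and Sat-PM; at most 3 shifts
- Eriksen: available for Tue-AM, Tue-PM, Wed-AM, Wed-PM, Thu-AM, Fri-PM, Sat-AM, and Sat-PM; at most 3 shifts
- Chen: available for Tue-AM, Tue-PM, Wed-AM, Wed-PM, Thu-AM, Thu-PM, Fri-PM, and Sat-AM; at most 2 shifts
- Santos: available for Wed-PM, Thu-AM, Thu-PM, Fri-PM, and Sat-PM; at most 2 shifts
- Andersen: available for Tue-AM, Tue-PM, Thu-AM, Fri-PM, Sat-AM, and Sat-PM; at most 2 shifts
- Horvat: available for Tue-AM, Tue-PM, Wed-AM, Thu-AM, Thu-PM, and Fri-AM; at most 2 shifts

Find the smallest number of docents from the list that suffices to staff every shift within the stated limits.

12 slots to fill and no one can take more than 3, so at least ⌈12/3⌉ = 4 docents are needed.
Any 4 docents together have capacity at most 3+3+2+2 = 10 < 12 slots, so 4 can never suffice.
Okafor, Eriksen, Chen, Santos, and Horvat alone can cover everything: Tue-AM→Okafor, Tue-PM→Eriksen, Wed-AM→Eriksen, Wed-PM→Chen, Thu-AM→Santos+Horvat, Thu-PM→Santos, Fri-AM→Horvat, Fri-PM→Okafor, Sat-AM→Eriksen+Chen, Sat-PM→Okafor.

5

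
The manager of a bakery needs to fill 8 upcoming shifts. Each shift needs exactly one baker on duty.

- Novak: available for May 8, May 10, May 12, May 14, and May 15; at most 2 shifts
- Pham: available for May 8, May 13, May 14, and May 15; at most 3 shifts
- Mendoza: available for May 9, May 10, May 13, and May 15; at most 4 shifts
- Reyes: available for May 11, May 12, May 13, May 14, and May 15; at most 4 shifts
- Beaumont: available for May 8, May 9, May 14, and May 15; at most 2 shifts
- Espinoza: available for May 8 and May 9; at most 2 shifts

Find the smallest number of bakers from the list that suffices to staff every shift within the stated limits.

3

8 slots to fill and no one can take more than 4, so at least ⌈8/4⌉ = 2 bakers are needed.
No set of 2 bakers can cover every shift (each such set leaves at least one shift with no one available or exceeds a cap).
Novak, Mendoza, and Reyes alone can cover everything: May 8→Novak, May 9→Mendoza, May 10→Novak, May 11→Reyes, May 12→Reyes, May 13→Mendoza, May 14→Reyes, May 15→Mendoza.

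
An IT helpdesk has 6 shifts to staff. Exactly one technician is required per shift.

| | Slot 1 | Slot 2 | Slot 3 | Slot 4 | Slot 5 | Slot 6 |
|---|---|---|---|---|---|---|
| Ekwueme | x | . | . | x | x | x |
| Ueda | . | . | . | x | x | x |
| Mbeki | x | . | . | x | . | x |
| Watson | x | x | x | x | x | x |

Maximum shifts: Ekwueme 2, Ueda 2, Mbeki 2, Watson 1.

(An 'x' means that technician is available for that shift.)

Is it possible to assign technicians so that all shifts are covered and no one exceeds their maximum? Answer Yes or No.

Total capacity is 7 and 6 slots are needed, so capacity alone doesn't rule it out.
Shifts {Slot 2, Slot 3} need 2 worker-slots in total, but the technicians available for any of those shifts (Watson) can supply at most 1 among them. So no valid schedule exists.

No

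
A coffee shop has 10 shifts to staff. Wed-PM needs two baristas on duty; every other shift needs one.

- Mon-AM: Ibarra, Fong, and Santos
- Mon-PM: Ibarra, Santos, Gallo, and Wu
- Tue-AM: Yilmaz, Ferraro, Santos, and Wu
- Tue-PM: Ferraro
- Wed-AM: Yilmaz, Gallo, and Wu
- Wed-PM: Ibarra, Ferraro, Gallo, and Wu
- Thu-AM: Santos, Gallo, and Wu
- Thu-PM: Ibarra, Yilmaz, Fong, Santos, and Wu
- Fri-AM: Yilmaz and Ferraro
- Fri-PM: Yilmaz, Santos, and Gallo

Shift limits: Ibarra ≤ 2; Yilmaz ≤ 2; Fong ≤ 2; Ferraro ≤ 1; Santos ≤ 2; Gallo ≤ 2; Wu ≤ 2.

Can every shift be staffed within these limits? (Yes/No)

Tue-PM can only be covered by Ferraro, so that assignment is forced.
One valid schedule: Mon-AM→Ibarra, Mon-PM→Ibarra, Tue-AM→Wu, Tue-PM→Ferraro, Wed-AM→Yilmaz, Wed-PM→Gallo+Wu, Thu-AM→Santos, Thu-PM→Fong, Fri-AM→Yilmaz, Fri-PM→Santos.
Loads: Ibarra 2/2, Yilmaz 2/2, Fong 1/2, Ferraro 1/1, Santos 2/2, Gallo 1/2, Wu 2/2 — all within limits.

Yes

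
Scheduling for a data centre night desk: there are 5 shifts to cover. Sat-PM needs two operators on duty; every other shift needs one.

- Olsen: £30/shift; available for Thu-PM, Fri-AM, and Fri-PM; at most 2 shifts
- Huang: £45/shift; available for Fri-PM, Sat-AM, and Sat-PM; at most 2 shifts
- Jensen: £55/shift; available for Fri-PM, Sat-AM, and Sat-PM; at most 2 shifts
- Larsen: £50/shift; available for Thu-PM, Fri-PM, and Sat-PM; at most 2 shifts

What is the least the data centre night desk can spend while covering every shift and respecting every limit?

£250

Fri-AM can only be covered by Olsen, so that assignment is forced.
Picking the cheapest available operator for each shift independently would cost £230, but that ignores the shift limits.
An optimal schedule: Thu-PM→Olsen, Fri-AM→Olsen, Fri-PM→Larsen, Sat-AM→Huang, Sat-PM→Huang+Larsen.
Total: 30 + 30 + 50 + 45 + 45 + 50 = £250.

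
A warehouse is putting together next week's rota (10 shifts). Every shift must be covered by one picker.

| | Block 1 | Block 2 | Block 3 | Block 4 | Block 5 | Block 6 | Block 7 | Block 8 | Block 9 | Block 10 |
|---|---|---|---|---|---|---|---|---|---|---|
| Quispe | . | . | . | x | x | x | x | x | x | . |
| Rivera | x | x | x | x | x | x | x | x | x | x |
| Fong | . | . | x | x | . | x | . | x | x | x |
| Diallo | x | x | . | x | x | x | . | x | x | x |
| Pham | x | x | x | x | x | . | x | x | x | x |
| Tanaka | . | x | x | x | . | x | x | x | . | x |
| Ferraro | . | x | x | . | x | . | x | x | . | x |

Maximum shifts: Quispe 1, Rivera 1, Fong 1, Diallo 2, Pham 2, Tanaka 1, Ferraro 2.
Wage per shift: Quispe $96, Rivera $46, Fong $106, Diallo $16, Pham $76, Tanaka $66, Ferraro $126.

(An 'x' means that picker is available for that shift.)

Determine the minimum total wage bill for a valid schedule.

$750

Picking the cheapest available picker for each shift independently would cost $220, but that ignores the shift limits.
An optimal schedule: Block 1→Rivera, Block 2→Diallo, Block 3→Fong, Block 4→Tanaka, Block 5→Quispe, Block 6→Diallo, Block 7→Pham, Block 8→Ferraro, Block 9→Pham, Block 10→Ferraro.
Total: 46 + 16 + 106 + 66 + 96 + 16 + 76 + 126 + 76 + 126 = $750.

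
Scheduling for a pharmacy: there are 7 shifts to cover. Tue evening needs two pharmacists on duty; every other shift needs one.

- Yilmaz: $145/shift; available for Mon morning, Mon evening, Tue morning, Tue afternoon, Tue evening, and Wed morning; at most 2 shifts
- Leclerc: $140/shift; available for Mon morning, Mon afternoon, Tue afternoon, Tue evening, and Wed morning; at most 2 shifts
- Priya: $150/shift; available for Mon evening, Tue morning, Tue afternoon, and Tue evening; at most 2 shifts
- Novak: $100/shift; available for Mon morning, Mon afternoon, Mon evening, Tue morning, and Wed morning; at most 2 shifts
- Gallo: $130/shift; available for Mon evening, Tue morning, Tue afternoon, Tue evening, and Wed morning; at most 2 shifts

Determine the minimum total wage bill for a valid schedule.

$1030

Picking the cheapest available pharmacist for each shift independently would cost $900, but that ignores the shift limits.
An optimal schedule: Mon morning→Novak, Mon afternoon→Novak, Mon evening→Gallo, Tue morning→Gallo, Tue afternoon→Leclerc, Tue evening→Leclerc+Yilmaz, Wed morning→Yilmaz.
Total: 100 + 100 + 130 + 130 + 140 + 140 + 145 + 145 = $1030.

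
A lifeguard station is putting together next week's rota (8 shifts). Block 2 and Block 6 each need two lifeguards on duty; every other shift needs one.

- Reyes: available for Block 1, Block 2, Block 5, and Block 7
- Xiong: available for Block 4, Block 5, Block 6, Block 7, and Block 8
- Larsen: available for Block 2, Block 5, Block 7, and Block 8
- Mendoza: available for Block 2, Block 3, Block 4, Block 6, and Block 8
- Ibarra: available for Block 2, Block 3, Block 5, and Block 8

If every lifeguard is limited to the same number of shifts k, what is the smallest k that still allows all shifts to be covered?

2

With 5 lifeguards and 10 worker-slots to fill, someone must work at least ⌈10/5⌉ = 2 shifts, so k ≥ 2.
k = 2 works: Block 1→Reyes, Block 2→Larsen+Ibarra, Block 3→Mendoza, Block 4→Xiong, Block 5→Larsen, Block 6→Xiong+Mendoza, Block 7→Reyes, Block 8→Ibarra.
Loads: Reyes 2, Xiong 2, Larsen 2, Mendoza 2, Ibarra 2 — all ≤ 2.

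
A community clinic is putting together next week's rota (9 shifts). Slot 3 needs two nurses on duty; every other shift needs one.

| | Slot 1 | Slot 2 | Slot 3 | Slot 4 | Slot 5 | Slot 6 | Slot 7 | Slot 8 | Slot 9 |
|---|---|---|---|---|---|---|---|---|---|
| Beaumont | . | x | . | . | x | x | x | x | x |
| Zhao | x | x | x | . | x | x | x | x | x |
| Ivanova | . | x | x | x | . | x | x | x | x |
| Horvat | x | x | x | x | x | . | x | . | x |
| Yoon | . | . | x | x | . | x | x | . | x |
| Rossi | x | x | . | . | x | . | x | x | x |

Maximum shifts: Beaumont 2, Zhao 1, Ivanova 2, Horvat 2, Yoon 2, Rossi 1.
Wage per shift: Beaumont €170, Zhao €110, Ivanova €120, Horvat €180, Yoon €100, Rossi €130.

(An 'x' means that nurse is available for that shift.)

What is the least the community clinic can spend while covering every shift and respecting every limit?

Picking the cheapest available nurse for each shift independently would cost €1050, but that ignores the shift limits.
An optimal schedule: Slot 1→Zhao, Slot 2→Horvat, Slot 3→Horvat+Yoon, Slot 4→Ivanova, Slot 5→Beaumont, Slot 6→Beaumont, Slot 7→Yoon, Slot 8→Ivanova, Slot 9→Rossi.
Total: 110 + 180 + 180 + 100 + 120 + 170 + 170 + 100 + 120 + 130 = €1380.

€1380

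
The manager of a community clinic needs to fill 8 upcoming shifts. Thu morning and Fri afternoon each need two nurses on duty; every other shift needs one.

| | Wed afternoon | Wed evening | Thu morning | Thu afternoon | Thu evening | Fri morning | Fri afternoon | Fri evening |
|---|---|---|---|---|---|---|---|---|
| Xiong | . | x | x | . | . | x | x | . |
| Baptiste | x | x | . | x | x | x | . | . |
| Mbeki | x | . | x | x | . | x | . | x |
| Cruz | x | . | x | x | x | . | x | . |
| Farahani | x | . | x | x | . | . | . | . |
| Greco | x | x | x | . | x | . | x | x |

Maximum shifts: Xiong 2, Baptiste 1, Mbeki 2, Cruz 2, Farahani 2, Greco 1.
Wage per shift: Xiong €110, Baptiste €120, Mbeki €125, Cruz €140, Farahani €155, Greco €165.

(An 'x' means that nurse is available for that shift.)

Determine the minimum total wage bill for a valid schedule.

€1345

Picking the cheapest available nurse for each shift independently would cost €1190, but that ignores the shift limits.
An optimal schedule: Wed afternoon→Farahani, Wed evening→Xiong, Thu morning→Cruz+Farahani, Thu afternoon→Mbeki, Thu evening→Baptiste, Fri morning→Xiong, Fri afternoon→Cruz+Greco, Fri evening→Mbeki.
Total: 155 + 110 + 140 + 155 + 125 + 120 + 110 + 140 + 165 + 125 = €1345.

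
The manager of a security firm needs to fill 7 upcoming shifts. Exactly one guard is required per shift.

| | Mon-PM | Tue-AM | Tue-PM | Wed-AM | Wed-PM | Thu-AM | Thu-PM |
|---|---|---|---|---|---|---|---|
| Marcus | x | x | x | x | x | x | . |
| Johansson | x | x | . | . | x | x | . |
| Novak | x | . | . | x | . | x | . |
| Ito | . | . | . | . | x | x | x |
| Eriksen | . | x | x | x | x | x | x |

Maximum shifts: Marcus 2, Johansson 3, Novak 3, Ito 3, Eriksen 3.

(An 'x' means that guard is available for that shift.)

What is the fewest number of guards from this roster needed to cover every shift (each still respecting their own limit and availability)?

3

7 slots to fill and no one can take more than 3, so at least ⌈7/3⌉ = 3 guards are needed.
Marcus, Johansson, and Ito alone can cover everything: Mon-PM→Johansson, Tue-AM→Johansson, Tue-PM→Marcus, Wed-AM→Marcus, Wed-PM→Johansson, Thu-AM→Ito, Thu-PM→Ito.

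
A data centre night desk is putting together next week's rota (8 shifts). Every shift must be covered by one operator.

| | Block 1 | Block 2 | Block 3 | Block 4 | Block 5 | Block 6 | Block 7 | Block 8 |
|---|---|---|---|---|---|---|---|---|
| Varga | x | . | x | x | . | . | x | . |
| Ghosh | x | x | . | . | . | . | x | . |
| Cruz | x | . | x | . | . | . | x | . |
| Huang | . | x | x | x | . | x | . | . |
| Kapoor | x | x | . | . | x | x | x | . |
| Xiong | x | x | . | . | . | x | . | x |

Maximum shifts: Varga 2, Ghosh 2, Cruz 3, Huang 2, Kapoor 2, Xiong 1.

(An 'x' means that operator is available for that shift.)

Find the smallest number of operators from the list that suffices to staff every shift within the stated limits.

4

8 slots to fill and no one can take more than 3, so at least ⌈8/3⌉ = 3 operators are needed.
Any 3 operators together have capacity at most 3+2+2 = 7 < 8 slots, so 3 can never suffice.
Cruz, Huang, Kapoor, and Xiong alone can cover everything: Block 1→Cruz, Block 2→Huang, Block 3→Cruz, Block 4→Huang, Block 5→Kapoor, Block 6→Kapoor, Block 7→Cruz, Block 8→Xiong.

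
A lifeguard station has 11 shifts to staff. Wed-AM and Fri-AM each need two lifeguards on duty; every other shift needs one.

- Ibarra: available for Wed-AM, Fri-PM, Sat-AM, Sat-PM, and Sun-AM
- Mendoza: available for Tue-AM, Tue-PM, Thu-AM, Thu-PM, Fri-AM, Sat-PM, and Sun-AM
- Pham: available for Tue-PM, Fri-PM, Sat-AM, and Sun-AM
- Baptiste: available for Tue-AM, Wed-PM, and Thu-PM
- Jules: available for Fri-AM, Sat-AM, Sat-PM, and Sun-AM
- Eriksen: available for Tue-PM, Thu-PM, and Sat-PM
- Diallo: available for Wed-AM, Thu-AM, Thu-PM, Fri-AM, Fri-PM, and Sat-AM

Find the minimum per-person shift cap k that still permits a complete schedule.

With 7 lifeguards and 13 worker-slots to fill, someone must work at least ⌈13/7⌉ = 2 shifts, so k ≥ 2.
k = 2 works: Tue-AM→Mendoza, Tue-PM→Pham, Wed-AM→Ibarra+Diallo, Wed-PM→Baptiste, Thu-AM→Mendoza, Thu-PM→Baptiste, Fri-AM→Jules+Diallo, Fri-PM→Ibarra, Sat-AM→Pham, Sat-PM→Eriksen, Sun-AM→Jules.
Loads: Ibarra 2, Mendoza 2, Pham 2, Baptiste 2, Jules 2, Eriksen 1, Diallo 2 — all ≤ 2.

2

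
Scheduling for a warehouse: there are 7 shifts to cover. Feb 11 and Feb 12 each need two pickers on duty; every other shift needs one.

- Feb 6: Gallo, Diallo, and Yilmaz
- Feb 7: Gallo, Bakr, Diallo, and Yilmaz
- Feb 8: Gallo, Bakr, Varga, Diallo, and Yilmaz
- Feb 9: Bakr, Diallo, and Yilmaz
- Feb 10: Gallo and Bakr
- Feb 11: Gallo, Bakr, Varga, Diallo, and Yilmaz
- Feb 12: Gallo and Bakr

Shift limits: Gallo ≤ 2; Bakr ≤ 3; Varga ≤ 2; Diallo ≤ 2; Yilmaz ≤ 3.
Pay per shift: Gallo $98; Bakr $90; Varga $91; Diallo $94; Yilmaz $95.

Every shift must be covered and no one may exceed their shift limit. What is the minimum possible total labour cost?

Feb 12 can only be covered by Gallo and Bakr, so that assignment is forced.
Picking the cheapest available picker for each shift independently would cost $823, but that ignores the shift limits.
An optimal schedule: Feb 6→Diallo, Feb 7→Diallo, Feb 8→Varga, Feb 9→Bakr, Feb 10→Bakr, Feb 11→Varga+Yilmaz, Feb 12→Bakr+Gallo.
Total: 94 + 94 + 91 + 90 + 90 + 91 + 95 + 90 + 98 = $833.

$833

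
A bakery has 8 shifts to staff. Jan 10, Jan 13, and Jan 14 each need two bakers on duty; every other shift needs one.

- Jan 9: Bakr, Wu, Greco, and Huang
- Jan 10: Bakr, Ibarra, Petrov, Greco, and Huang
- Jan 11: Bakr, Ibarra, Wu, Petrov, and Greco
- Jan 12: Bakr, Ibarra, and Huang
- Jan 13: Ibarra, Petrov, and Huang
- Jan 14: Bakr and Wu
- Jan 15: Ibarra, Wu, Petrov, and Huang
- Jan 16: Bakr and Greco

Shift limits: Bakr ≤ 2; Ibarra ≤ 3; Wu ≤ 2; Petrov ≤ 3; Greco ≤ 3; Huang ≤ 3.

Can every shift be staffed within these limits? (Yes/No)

Yes

Jan 14 can only be covered by Bakr and Wu, so that assignment is forced.
One valid schedule: Jan 9→Wu, Jan 10→Petrov+Greco, Jan 11→Petrov, Jan 12→Ibarra, Jan 13→Ibarra+Petrov, Jan 14→Bakr+Wu, Jan 15→Ibarra, Jan 16→Bakr.
Loads: Bakr 2/2, Ibarra 3/3, Wu 2/2, Petrov 3/3, Greco 1/3, Huang 0/3 — all within limits.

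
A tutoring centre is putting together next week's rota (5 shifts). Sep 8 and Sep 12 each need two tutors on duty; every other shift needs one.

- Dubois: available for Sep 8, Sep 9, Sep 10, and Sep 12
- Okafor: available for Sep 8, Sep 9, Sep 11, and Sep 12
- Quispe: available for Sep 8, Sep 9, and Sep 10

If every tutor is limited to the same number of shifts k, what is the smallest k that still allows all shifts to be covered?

With 3 tutors and 7 worker-slots to fill, someone must work at least ⌈7/3⌉ = 3 shifts, so k ≥ 3.
k = 3 works: Sep 8→Dubois+Okafor, Sep 9→Quispe, Sep 10→Dubois, Sep 11→Okafor, Sep 12→Dubois+Okafor.
Loads: Dubois 3, Okafor 3, Quispe 1 — all ≤ 3.

3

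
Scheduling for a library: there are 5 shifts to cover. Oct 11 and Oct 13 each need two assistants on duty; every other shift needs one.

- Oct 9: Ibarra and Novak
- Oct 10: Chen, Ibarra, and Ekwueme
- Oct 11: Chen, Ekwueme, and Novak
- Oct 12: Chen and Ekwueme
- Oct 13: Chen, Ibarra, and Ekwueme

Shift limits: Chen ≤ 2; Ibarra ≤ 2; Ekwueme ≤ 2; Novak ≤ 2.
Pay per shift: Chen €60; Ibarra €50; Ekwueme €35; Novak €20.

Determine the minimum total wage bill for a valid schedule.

Picking the cheapest available assistant for each shift independently would cost €230, but that ignores the shift limits.
An optimal schedule: Oct 9→Novak, Oct 10→Ibarra, Oct 11→Novak+Ekwueme, Oct 12→Ekwueme, Oct 13→Ibarra+Chen.
Total: 20 + 50 + 20 + 35 + 35 + 50 + 60 = €270.

€270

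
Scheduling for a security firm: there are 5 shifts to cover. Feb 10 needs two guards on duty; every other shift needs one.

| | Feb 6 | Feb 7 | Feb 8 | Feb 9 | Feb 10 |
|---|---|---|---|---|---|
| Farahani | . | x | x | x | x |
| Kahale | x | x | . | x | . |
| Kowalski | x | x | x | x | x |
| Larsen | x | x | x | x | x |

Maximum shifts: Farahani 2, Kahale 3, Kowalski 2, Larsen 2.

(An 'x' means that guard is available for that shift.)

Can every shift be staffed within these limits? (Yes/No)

One valid schedule: Feb 6→Kahale, Feb 7→Kahale, Feb 8→Farahani, Feb 9→Kahale, Feb 10→Farahani+Kowalski.
Loads: Farahani 2/2, Kahale 3/3, Kowalski 1/2, Larsen 0/2 — all within limits.

Yes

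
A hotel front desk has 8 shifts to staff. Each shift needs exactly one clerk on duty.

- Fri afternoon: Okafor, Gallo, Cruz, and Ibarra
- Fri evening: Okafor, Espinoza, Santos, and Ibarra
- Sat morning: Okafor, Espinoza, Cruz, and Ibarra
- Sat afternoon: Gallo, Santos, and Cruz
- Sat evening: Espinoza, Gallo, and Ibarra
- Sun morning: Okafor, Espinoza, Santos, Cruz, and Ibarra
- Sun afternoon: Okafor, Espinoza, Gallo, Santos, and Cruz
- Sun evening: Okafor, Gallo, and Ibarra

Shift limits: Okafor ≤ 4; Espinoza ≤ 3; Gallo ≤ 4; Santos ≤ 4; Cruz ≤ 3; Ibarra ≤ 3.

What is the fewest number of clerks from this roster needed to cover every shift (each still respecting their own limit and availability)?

8 slots to fill and no one can take more than 4, so at least ⌈8/4⌉ = 2 clerks are needed.
Okafor and Gallo alone can cover everything: Fri afternoon→Okafor, Fri evening→Okafor, Sat morning→Okafor, Sat afternoon→Gallo, Sat evening→Gallo, Sun morning→Okafor, Sun afternoon→Gallo, Sun evening→Gallo.

2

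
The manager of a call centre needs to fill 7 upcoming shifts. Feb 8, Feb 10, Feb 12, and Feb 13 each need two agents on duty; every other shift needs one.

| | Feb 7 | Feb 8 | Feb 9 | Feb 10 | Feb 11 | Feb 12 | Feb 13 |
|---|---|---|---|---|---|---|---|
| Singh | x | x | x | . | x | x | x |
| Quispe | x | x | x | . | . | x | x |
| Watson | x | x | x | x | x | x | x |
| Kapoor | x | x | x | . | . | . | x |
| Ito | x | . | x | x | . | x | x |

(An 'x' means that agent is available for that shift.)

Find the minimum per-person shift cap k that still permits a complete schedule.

3

With 5 agents and 11 worker-slots to fill, someone must work at least ⌈11/5⌉ = 3 shifts, so k ≥ 3.
k = 3 works: Feb 7→Singh, Feb 8→Quispe+Watson, Feb 9→Singh, Feb 10→Watson+Ito, Feb 11→Singh, Feb 12→Quispe+Watson, Feb 13→Quispe+Kapoor.
Loads: Singh 3, Quispe 3, Watson 3, Kapoor 1, Ito 1 — all ≤ 3.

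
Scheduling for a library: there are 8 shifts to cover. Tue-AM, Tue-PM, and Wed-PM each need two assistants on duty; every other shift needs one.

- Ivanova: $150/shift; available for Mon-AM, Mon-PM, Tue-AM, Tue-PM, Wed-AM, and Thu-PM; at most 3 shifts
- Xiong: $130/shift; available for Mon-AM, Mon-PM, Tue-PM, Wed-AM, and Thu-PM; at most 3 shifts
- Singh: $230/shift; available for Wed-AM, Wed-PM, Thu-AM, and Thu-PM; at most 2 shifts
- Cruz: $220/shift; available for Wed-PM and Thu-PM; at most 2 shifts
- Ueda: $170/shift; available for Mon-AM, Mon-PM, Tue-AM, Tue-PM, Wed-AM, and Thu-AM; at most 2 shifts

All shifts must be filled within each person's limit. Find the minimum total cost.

Tue-AM can only be covered by Ivanova and Ueda, so that assignment is forced.
Wed-PM can only be covered by Singh and Cruz, so that assignment is forced.
Picking the cheapest available assistant for each shift independently would cost $1740, but that ignores the shift limits.
An optimal schedule: Mon-AM→Xiong, Mon-PM→Xiong, Tue-AM→Ivanova+Ueda, Tue-PM→Xiong+Ivanova, Wed-AM→Ivanova, Wed-PM→Cruz+Singh, Thu-AM→Ueda, Thu-PM→Cruz.
Total: 130 + 130 + 150 + 170 + 130 + 150 + 150 + 220 + 230 + 170 + 220 = $1850.

$1850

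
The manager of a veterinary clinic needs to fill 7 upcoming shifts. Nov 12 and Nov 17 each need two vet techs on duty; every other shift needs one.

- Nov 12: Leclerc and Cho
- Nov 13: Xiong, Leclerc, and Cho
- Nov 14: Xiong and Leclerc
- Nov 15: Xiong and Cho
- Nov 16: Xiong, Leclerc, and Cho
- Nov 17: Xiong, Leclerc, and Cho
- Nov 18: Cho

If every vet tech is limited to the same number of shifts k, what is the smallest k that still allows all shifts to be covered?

3

With 3 vet techs and 9 worker-slots to fill, someone must work at least ⌈9/3⌉ = 3 shifts, so k ≥ 3.
k = 3 works: Nov 12→Leclerc+Cho, Nov 13→Xiong, Nov 14→Xiong, Nov 15→Xiong, Nov 16→Leclerc, Nov 17→Leclerc+Cho, Nov 18→Cho.
Loads: Xiong 3, Leclerc 3, Cho 3 — all ≤ 3.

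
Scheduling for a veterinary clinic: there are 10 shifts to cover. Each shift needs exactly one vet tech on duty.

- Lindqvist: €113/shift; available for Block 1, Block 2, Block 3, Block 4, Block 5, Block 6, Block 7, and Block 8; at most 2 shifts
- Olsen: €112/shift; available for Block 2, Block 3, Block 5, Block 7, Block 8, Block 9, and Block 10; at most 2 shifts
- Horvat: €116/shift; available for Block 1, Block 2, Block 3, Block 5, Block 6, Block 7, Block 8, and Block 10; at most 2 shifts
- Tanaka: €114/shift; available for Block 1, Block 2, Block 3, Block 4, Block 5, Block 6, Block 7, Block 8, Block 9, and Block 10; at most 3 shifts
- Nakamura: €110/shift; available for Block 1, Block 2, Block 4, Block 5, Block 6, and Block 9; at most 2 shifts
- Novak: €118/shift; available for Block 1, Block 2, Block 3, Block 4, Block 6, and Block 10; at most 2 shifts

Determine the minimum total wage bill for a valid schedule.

Picking the cheapest available vet tech for each shift independently would cost €1108, but that ignores the shift limits.
An optimal schedule: Block 1→Lindqvist, Block 2→Horvat, Block 3→Lindqvist, Block 4→Nakamura, Block 5→Tanaka, Block 6→Tanaka, Block 7→Olsen, Block 8→Olsen, Block 9→Nakamura, Block 10→Tanaka.
Total: 113 + 116 + 113 + 110 + 114 + 114 + 112 + 112 + 110 + 114 = €1128.

€1128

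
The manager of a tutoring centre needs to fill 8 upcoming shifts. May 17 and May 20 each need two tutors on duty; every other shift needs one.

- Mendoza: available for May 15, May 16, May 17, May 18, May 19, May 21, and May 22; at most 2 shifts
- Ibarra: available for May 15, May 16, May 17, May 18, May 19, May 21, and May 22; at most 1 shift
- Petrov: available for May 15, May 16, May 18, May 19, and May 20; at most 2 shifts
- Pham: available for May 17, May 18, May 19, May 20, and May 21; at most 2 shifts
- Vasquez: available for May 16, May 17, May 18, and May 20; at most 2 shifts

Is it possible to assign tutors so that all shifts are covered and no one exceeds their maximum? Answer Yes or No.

Total capacity is 2+1+2+2+2 = 9 but 10 worker-slots are needed — infeasible.

No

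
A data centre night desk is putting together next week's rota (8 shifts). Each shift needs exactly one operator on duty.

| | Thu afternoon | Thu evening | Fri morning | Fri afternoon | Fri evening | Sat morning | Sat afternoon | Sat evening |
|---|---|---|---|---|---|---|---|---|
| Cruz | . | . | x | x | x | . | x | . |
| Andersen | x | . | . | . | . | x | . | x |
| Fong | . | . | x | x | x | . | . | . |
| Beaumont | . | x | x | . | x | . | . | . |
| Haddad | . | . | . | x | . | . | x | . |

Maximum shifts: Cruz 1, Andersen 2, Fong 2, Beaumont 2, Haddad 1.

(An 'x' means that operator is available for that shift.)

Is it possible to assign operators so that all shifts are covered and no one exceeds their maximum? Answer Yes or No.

Total capacity is 8 and 8 slots are needed, so capacity alone doesn't rule it out.
Shifts {Thu afternoon, Sat morning, Sat evening} need 3 worker-slots in total, but the operators available for any of those shifts (Andersen) can supply at most 2 among them. So no valid schedule exists.

No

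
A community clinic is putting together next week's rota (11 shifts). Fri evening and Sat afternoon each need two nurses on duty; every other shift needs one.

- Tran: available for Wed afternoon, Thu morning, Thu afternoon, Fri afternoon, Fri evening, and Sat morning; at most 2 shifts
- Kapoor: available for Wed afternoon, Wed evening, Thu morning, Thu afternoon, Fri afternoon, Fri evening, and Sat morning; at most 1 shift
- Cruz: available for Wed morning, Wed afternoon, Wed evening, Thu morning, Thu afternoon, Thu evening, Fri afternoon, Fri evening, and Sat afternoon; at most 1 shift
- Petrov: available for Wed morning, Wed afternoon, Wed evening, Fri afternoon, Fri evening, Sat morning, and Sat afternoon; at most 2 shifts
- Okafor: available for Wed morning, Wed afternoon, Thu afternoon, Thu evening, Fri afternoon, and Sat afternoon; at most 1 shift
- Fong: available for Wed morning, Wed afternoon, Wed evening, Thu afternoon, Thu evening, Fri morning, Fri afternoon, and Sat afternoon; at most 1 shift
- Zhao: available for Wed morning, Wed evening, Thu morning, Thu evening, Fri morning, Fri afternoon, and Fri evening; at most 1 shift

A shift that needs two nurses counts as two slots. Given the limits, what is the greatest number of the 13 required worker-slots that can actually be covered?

9

Total capacity across all nurses is 2+1+1+2+1+1+1 = 9, and 13 slots are needed, so at most 9 can be filled.
An assignment achieving 9: Wed morning→Petrov, Wed evening→Kapoor, Thu morning→Tran, Thu evening→Cruz, Fri morning→Fong, Fri evening→Zhao, Sat morning→Tran, Sat afternoon→Petrov+Okafor.
Loads: Tran 2/2, Kapoor 1/1, Cruz 1/1, Petrov 2/2, Okafor 1/1, Fong 1/1, Zhao 1/1.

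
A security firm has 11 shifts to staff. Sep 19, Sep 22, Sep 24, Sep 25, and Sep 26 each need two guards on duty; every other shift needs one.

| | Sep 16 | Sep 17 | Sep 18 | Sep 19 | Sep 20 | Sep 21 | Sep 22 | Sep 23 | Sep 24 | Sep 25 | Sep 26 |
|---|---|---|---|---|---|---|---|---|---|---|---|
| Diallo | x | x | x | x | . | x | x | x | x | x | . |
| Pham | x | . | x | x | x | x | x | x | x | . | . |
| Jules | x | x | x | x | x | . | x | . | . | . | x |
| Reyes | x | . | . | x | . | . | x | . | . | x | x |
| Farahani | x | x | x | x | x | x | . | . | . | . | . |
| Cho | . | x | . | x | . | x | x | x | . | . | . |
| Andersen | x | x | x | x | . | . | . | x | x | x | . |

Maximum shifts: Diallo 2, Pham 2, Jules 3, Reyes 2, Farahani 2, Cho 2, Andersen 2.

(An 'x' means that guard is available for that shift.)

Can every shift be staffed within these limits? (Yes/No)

No

Total capacity is 2+2+3+2+2+2+2 = 15 but 16 worker-slots are needed — infeasible.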